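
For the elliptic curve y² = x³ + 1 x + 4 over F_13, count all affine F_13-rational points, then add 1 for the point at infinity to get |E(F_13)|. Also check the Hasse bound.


Affine points = {(0, 2), (0, 11), (2, 1), (2, 12), (5, 2), (5, 11), (7, 4), (7, 9), (8, 2), (8, 11), (9, 1), (9, 12), (10, 0)}; affine count = 13; |E(F_13)| = 14.

Discriminant check: Δ ∝ 4a³ + 27b² = 4·1³ + 27·4² = 4·1 + 27·16 ≡ 7 (mod 13). Nonzero ⇒ E is nonsingular.
For each x ∈ F_13, compute rhs = x³ + 1·x + 4 mod 13, then count y ∈ F_13 with y² ≡ rhs.
  x = 0: rhs = 4, matching y values: 2, 11 (2 points).
  x = 1: rhs = 6, matching y values: none (0 points).
  x = 2: rhs = 1, matching y values: 1, 12 (2 points).
  x = 3: rhs = 8, matching y values: none (0 points).
  x = 4: rhs = 7, matching y values: none (0 points).
  x = 5: rhs = 4, matching y values: 2, 11 (2 points).
  x = 6: rhs = 5, matching y values: none (0 points).
  x = 7: rhs = 3, matching y values: 4, 9 (2 points).
  x = 8: rhs = 4, matching y values: 2, 11 (2 points).
  x = 9: rhs = 1, matching y values: 1, 12 (2 points).
  x = 10: rhs = 0, matching y values: 0 (1 points).
  x = 11: rhs = 7, matching y values: none (0 points).
  x = 12: rhs = 2, matching y values: none (0 points).
Total affine count: 13.
Full point count |E(F_13)| = 13 + 1 = 14.
Hasse bound: |14 − (13+1)| = |0| = 0 ≤ 2√13 ≈ 7.2111 ✓.


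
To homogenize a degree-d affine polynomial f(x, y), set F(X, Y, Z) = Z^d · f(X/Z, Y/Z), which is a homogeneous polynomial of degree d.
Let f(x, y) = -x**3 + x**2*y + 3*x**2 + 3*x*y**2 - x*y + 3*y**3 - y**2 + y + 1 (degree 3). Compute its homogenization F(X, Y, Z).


F(X, Y, Z) = -X**3 + X**2*Y + 3*X**2*Z + 3*X*Y**2 - X*Y*Z + 3*Y**3 - Y**2*Z + Y*Z**2 + Z**3

deg(f) = 3.
Substitute x = X/Z, y = Y/Z into f, then multiply by Z^3.
  monomial -1·x^3·y^0 ↦ -1·X^3·Y^0·Z^0.
  monomial 1·x^2·y^1 ↦ 1·X^2·Y^1·Z^0.
  monomial 3·x^2·y^0 ↦ 3·X^2·Y^0·Z^1.
  monomial 3·x^1·y^2 ↦ 3·X^1·Y^2·Z^0.
  monomial -1·x^1·y^1 ↦ -1·X^1·Y^1·Z^1.
  monomial 3·x^0·y^3 ↦ 3·X^0·Y^3·Z^0.
  monomial -1·x^0·y^2 ↦ -1·X^0·Y^2·Z^1.
  monomial 1·x^0·y^1 ↦ 1·X^0·Y^1·Z^2.
  monomial 1·x^0·y^0 ↦ 1·X^0·Y^0·Z^3.
Collecting: F(X, Y, Z) = -X**3 + X**2*Y + 3*X**2*Z + 3*X*Y**2 - X*Y*Z + 3*Y**3 - Y**2*Z + Y*Z**2 + Z**3.


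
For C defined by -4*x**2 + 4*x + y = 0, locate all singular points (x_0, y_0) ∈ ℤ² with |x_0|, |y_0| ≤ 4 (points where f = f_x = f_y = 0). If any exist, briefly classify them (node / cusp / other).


No singular points in the scanned grid; C is smooth there.

Compute partial derivatives:
  f_x = 4 - 8*x.
  f_y = 1.
f_y = 1 is a nonzero constant, so f_y never vanishes: no point (x, y) can satisfy f = f_x = f_y = 0. In particular no (x, y) ∈ {−4, ..., 4}² is singular; the curve is smooth.


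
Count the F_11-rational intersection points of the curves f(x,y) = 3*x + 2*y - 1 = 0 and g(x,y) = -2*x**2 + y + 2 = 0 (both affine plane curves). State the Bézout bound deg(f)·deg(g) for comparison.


Common zeros: {(5, 4), (8, 5)}; count = 2; Bézout bound = 2.

deg(f) = 1, deg(g) = 2, so Bézout bound = 2.
Scan x ∈ F_11. For each x, list the y ∈ F_11 with f(x, y) ≡ 0 and those with g(x, y) ≡ 0 (mod 11); the common zeros in that column are the intersection.
  x = 0: f ≡ 0 at y ∈ {6}; g ≡ 0 at y ∈ {9}; common: ∅.
  x = 1: f ≡ 0 at y ∈ {10}; g ≡ 0 at y ∈ {0}; common: ∅.
  x = 2: f ≡ 0 at y ∈ {3}; g ≡ 0 at y ∈ {6}; common: ∅.
  x = 3: f ≡ 0 at y ∈ {7}; g ≡ 0 at y ∈ {5}; common: ∅.
  x = 4: f ≡ 0 at y ∈ {0}; g ≡ 0 at y ∈ {8}; common: ∅.
  x = 5: f ≡ 0 at y ∈ {4}; g ≡ 0 at y ∈ {4}; common: {4}.
  x = 6: f ≡ 0 at y ∈ {8}; g ≡ 0 at y ∈ {4}; common: ∅.
  x = 7: f ≡ 0 at y ∈ {1}; g ≡ 0 at y ∈ {8}; common: ∅.
  x = 8: f ≡ 0 at y ∈ {5}; g ≡ 0 at y ∈ {5}; common: {5}.
  x = 9: f ≡ 0 at y ∈ {9}; g ≡ 0 at y ∈ {6}; common: ∅.
  x = 10: f ≡ 0 at y ∈ {2}; g ≡ 0 at y ∈ {0}; common: ∅.
Collecting: common zeros = {(5, 4), (8, 5)}, so the count is 2.
Comparison with the Bézout bound: 2 ≤ 2 = deg(f)·deg(g), as expected for curves with no common component (the bound is attained).


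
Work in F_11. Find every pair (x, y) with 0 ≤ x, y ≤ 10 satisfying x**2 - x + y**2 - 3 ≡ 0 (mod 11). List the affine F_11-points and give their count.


Affine F_11-points: {(0, 5), (0, 6), (1, 5), (1, 6), (2, 1), (2, 10), (5, 4), (5, 7), (7, 4), (7, 7), (10, 1), (10, 10)}; count = 12.

For each of the 121 pairs (x, y) ∈ F_11², evaluate f(x, y) mod 11. Record the zeros.
  x = 0: [0↦8, 1↦9, 2↦1, 3↦6, 4↦2, 5↦0, 6↦0, 7↦2, 8↦6, 9↦1, 10↦9]  zeros at y ∈ {5, 6}
  x = 1: [0↦8, 1↦9, 2↦1, 3↦6, 4↦2, 5↦0, 6↦0, 7↦2, 8↦6, 9↦1, 10↦9]  zeros at y ∈ {5, 6}
  x = 2: [0↦10, 1↦0, 2↦3, 3↦8, 4↦4, 5↦2, 6↦2, 7↦4, 8↦8, 9↦3, 10↦0]  zeros at y ∈ {1, 10}
  x = 3: [0↦3, 1↦4, 2↦7, 3↦1, 4↦8, 5↦6, 6↦6, 7↦8, 8↦1, 9↦7, 10↦4]  zeros at y ∈ ∅
  x = 4: [0↦9, 1↦10, 2↦2, 3↦7, 4↦3, 5↦1, 6↦1, 7↦3, 8↦7, 9↦2, 10↦10]  zeros at y ∈ ∅
  x = 5: [0↦6, 1↦7, 2↦10, 3↦4, 4↦0, 5↦9, 6↦9, 7↦0, 8↦4, 9↦10, 10↦7]  zeros at y ∈ {4, 7}
  x = 6: [0↦5, 1↦6, 2↦9, 3↦3, 4↦10, 5↦8, 6↦8, 7↦10, 8↦3, 9↦9, 10↦6]  zeros at y ∈ ∅
  x = 7: [0↦6, 1↦7, 2↦10, 3↦4, 4↦0, 5↦9, 6↦9, 7↦0, 8↦4, 9↦10, 10↦7]  zeros at y ∈ {4, 7}
  x = 8: [0↦9, 1↦10, 2↦2, 3↦7, 4↦3, 5↦1, 6↦1, 7↦3, 8↦7, 9↦2, 10↦10]  zeros at y ∈ ∅
  x = 9: [0↦3, 1↦4, 2↦7, 3↦1, 4↦8, 5↦6, 6↦6, 7↦8, 8↦1, 9↦7, 10↦4]  zeros at y ∈ ∅
  x = 10: [0↦10, 1↦0, 2↦3, 3↦8, 4↦4, 5↦2, 6↦2, 7↦4, 8↦8, 9↦3, 10↦0]  zeros at y ∈ {1, 10}
Collecting zeros: affine points = {(0, 5), (0, 6), (1, 5), (1, 6), (2, 1), (2, 10), (5, 4), (5, 7), (7, 4), (7, 7), (10, 1), (10, 10)}.
Total count |C(F_11)_aff| = 12.


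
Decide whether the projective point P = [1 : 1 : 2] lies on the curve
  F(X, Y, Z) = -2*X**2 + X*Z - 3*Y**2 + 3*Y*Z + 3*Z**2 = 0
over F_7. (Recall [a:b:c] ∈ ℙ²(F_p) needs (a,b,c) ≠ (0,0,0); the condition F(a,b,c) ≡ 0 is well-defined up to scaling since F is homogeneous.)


F(1,1,2) ≡ 1 (mod 7); P is NOT on the curve.

Evaluate F(1, 1, 2) term-by-term (mod 7).
  -2*X**2 ↦ -2·1·1·1 = -2
  X*Z ↦ 1·1·1·2 = 2
  -3*Y**2 ↦ -3·1·1·1 = -3
  3*Y*Z ↦ 3·1·1·2 = 6
  3*Z**2 ↦ 3·1·1·4 = 12
Sum: F(1, 1, 2) = (-2) + (2) + (-3) + (6) + (12) = 15.
Reducing mod 7: 15 ≡ 1 (mod 7).
Since F(a, b, c) ≡ 1 ≠ 0 (mod 7), P does NOT lie on the curve.


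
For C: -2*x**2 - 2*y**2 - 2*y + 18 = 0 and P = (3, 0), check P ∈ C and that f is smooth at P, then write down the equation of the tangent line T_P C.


Tangent line at P: -12*x - 2*y + 36 = 0.

Step 1: f(3, 0) = 0, so P lies on C.
Step 2: partial derivatives
  f_x(x, y) = -4*x, f_y(x, y) = -4*y - 2.
  f_x(P) = -12, f_y(P) = -2 (gradient nonzero, so P is smooth).
Step 3: tangent line at P: -12·(x − 3) + -2·(y − 0) = 0.
Expanding: -12*x - 2*y + 36 = 0.


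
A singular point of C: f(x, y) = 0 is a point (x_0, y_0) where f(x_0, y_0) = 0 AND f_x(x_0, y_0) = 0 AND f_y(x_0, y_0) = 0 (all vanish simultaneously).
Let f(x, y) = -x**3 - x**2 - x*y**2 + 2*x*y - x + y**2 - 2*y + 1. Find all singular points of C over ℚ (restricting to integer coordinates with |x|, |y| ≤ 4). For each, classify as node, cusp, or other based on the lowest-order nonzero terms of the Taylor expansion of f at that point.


Singular points: {(0, 1)}; classification: node.

Compute partial derivatives:
  f_x = -3*x**2 - 2*x - y**2 + 2*y - 1.
  f_y = -2*x*y + 2*x + 2*y - 2.
Scan x_0 ∈ {−4, ..., 4}. For each x_0, f_y(x_0, y) is a polynomial in y; find its integer roots y ∈ {−4, ..., 4}, then test f_x and f at those candidates.
  x = -4: f_y(-4, y) = 10*y - 10; vanishes at y ∈ {1}. (-4, 1): f_x = -40 ≠ 0.
  x = -3: f_y(-3, y) = 8*y - 8; vanishes at y ∈ {1}. (-3, 1): f_x = -21 ≠ 0.
  x = -2: f_y(-2, y) = 6*y - 6; vanishes at y ∈ {1}. (-2, 1): f_x = -8 ≠ 0.
  x = -1: f_y(-1, y) = 4*y - 4; vanishes at y ∈ {1}. (-1, 1): f_x = -1 ≠ 0.
  x = 0: f_y(0, y) = 2*y - 2; vanishes at y ∈ {1}. (0, 1): f_x = 0, f = 0 — SINGULAR.
  x = 1: f_y(1, y) = 0; vanishes at y ∈ {-4, -3, -2, -1, 0, 1, 2, 3, 4}. (1, -4): f_x = -30 ≠ 0; (1, -3): f_x = -21 ≠ 0; (1, -2): f_x = -14 ≠ 0; (1, -1): f_x = -9 ≠ 0; (1, 0): f_x = -6 ≠ 0; (1, 1): f_x = -5 ≠ 0; (1, 2): f_x = -6 ≠ 0; (1, 3): f_x = -9 ≠ 0; (1, 4): f_x = -14 ≠ 0.
  x = 2: f_y(2, y) = 2 - 2*y; vanishes at y ∈ {1}. (2, 1): f_x = -16 ≠ 0.
  x = 3: f_y(3, y) = 4 - 4*y; vanishes at y ∈ {1}. (3, 1): f_x = -33 ≠ 0.
  x = 4: f_y(4, y) = 6 - 6*y; vanishes at y ∈ {1}. (4, 1): f_x = -56 ≠ 0.
Only singular point on the grid: (0, 1).
Classify: substitute x = 0 + u, y = 1 + v and expand: f = -u**3 - u**2 - u*v**2 + v**2.
No constant or linear terms (consistent with a singular point). Quadratic part: -u**2 + v**2. Cubic part: -u**3 - u*v**2.
The quadratic part v**2 - u**2 = (v − u)(v + u) splits into two distinct linear factors, so there are two distinct tangent lines y − 1 = ±(x − 0) — this is a node (ordinary double point).
Classification: node.


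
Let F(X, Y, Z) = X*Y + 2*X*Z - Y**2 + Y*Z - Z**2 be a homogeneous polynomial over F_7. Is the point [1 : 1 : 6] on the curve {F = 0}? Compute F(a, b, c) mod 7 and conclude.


F(1,1,6) ≡ 3 (mod 7); P is NOT on the curve.

Evaluate F(1, 1, 6) term-by-term (mod 7).
  X*Y ↦ 1·1·1·1 = 1
  2*X*Z ↦ 2·1·1·6 = 12
  -Y**2 ↦ -1·1·1·1 = -1
  Y*Z ↦ 1·1·1·6 = 6
  -Z**2 ↦ -1·1·1·36 = -36
Sum: F(1, 1, 6) = (1) + (12) + (-1) + (6) + (-36) = -18.
Reducing mod 7: -18 ≡ 3 (mod 7).
Since F(a, b, c) ≡ 3 ≠ 0 (mod 7), P does NOT lie on the curve.


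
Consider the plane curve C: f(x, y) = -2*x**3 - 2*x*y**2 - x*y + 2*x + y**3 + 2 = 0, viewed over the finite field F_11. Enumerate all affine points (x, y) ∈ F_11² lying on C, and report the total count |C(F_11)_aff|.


Affine F_11-points: {(0, 4), (1, 1), (1, 2), (1, 10), (2, 2), (4, 4), (6, 0), (6, 3), (6, 9), (7, 4), (8, 2), (10, 9)}; count = 12.

For each of the 121 pairs (x, y) ∈ F_11², evaluate f(x, y) mod 11. Record the zeros.
  x = 0: [0↦2, 1↦3, 2↦10, 3↦7, 4↦0, 5↦6, 6↦9, 7↦4, 8↦8, 9↦5, 10↦1]  zeros at y ∈ {4}
  x = 1: [0↦2, 1↦0, 2↦0, 3↦8, 4↦8, 5↦6, 6↦8, 7↦9, 8↦4, 9↦10, 10↦0]  zeros at y ∈ {1, 2, 10}
  x = 2: [0↦1, 1↦7, 2↦0, 3↦8, 4↦4, 5↦5, 6↦6, 7↦2, 8↦10, 9↦3, 10↦9]  zeros at y ∈ {2}
  x = 3: [0↦9, 1↦1, 2↦9, 3↦6, 4↦9, 5↦2, 6↦2, 7↦4, 8↦3, 9↦5, 10↦5]  zeros at y ∈ ∅
  x = 4: [0↦3, 1↦3, 2↦4, 3↦1, 4↦0, 5↦7, 6↦6, 7↦3, 8↦4, 9↦4, 10↦9]  zeros at y ∈ {4}
  x = 5: [0↦4, 1↦1, 2↦6, 3↦3, 4↦9, 5↦8, 6↦6, 7↦9, 8↦1, 9↦10, 10↦9]  zeros at y ∈ ∅
  x = 6: [0↦0, 1↦5, 2↦3, 3↦0, 4↦2, 5↦4, 6↦1, 7↦10, 8↦4, 9↦0, 10↦4]  zeros at y ∈ {0, 3, 9}
  x = 7: [0↦1, 1↦3, 2↦5, 3↦2, 4↦0, 5↦5, 6↦1, 7↦5, 8↦1, 9↦6, 10↦4]  zeros at y ∈ {4}
  x = 8: [0↦6, 1↦5, 2↦0, 3↦8, 4↦2, 5↦10, 6↦5, 7↦4, 8↦2, 9↦5, 10↦8]  zeros at y ∈ {2}
  x = 9: [0↦3, 1↦10, 2↦9, 3↦6, 4↦7, 5↦7, 6↦1, 7↦6, 8↦6, 9↦7, 10↦4]  zeros at y ∈ ∅
  x = 10: [0↦2, 1↦6, 2↦9, 3↦6, 4↦3, 5↦6, 6↦10, 7↦10, 8↦1, 9↦0, 10↦2]  zeros at y ∈ {9}
Collecting zeros: affine points = {(0, 4), (1, 1), (1, 2), (1, 10), (2, 2), (4, 4), (6, 0), (6, 3), (6, 9), (7, 4), (8, 2), (10, 9)}.
Total count |C(F_11)_aff| = 12.


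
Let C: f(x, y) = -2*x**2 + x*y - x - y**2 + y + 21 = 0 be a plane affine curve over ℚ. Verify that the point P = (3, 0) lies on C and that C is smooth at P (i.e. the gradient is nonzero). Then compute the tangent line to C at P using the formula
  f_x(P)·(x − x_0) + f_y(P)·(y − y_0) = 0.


Tangent line at P: -13*x + 4*y + 39 = 0.

Step 1: f(3, 0) = 0, so P lies on C.
Step 2: partial derivatives
  f_x(x, y) = -4*x + y - 1, f_y(x, y) = x - 2*y + 1.
  f_x(P) = -13, f_y(P) = 4 (gradient nonzero, so P is smooth).
Step 3: tangent line at P: -13·(x − 3) + 4·(y − 0) = 0.
Expanding: -13*x + 4*y + 39 = 0.


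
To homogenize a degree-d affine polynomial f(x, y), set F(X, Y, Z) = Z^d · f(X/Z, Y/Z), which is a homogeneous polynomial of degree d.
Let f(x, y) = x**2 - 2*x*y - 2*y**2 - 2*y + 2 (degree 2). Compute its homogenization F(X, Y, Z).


F(X, Y, Z) = X**2 - 2*X*Y - 2*Y**2 - 2*Y*Z + 2*Z**2

deg(f) = 2.
Substitute x = X/Z, y = Y/Z into f, then multiply by Z^2.
  monomial 1·x^2·y^0 ↦ 1·X^2·Y^0·Z^0.
  monomial -2·x^1·y^1 ↦ -2·X^1·Y^1·Z^0.
  monomial -2·x^0·y^2 ↦ -2·X^0·Y^2·Z^0.
  monomial -2·x^0·y^1 ↦ -2·X^0·Y^1·Z^1.
  monomial 2·x^0·y^0 ↦ 2·X^0·Y^0·Z^2.
Collecting: F(X, Y, Z) = X**2 - 2*X*Y - 2*Y**2 - 2*Y*Z + 2*Z**2.


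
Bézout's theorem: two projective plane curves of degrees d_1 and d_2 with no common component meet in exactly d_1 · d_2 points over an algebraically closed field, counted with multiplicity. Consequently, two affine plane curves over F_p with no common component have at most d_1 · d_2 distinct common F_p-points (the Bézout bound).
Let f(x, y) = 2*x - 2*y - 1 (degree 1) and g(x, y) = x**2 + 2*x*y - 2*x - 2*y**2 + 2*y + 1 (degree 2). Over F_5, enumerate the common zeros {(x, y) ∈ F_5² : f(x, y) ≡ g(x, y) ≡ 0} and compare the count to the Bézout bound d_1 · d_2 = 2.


Common zeros: ∅; count = 0; Bézout bound = 2.

deg(f) = 1, deg(g) = 2, so Bézout bound = 2.
Scan x ∈ F_5. For each x, list the y ∈ F_5 with f(x, y) ≡ 0 and those with g(x, y) ≡ 0 (mod 5); the common zeros in that column are the intersection.
  x = 0: f ≡ 0 at y ∈ {2}; g ≡ 0 at y ∈ ∅; common: ∅.
  x = 1: f ≡ 0 at y ∈ {3}; g ≡ 0 at y ∈ {0, 2}; common: ∅.
  x = 2: f ≡ 0 at y ∈ {4}; g ≡ 0 at y ∈ {1, 2}; common: ∅.
  x = 3: f ≡ 0 at y ∈ {0}; g ≡ 0 at y ∈ {1, 3}; common: ∅.
  x = 4: f ≡ 0 at y ∈ {1}; g ≡ 0 at y ∈ ∅; common: ∅.
Collecting: common zeros = ∅, so the count is 0.
Comparison with the Bézout bound: 0 ≤ 2 = deg(f)·deg(g), as expected for curves with no common component (the affine F_5-count falls short of the bound because intersections may lie at infinity, over extension fields, or carry multiplicity).


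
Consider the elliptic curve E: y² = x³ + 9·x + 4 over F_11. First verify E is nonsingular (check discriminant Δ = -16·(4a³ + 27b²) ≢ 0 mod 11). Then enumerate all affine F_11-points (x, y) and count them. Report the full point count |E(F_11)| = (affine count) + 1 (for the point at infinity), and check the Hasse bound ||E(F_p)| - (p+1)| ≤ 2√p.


Affine points = {(0, 2), (0, 9), (1, 5), (1, 6), (3, 5), (3, 6), (4, 4), (4, 7), (5, 3), (5, 8), (7, 5), (7, 6), (8, 4), (8, 7), (9, 0), (10, 4), (10, 7)}; affine count = 17; |E(F_11)| = 18.

Discriminant check: Δ ∝ 4a³ + 27b² = 4·9³ + 27·4² = 4·729 + 27·16 ≡ 4 (mod 11). Nonzero ⇒ E is nonsingular.
For each x ∈ F_11, compute rhs = x³ + 9·x + 4 mod 11, then count y ∈ F_11 with y² ≡ rhs.
  x = 0: rhs = 4, matching y values: 2, 9 (2 points).
  x = 1: rhs = 3, matching y values: 5, 6 (2 points).
  x = 2: rhs = 8, matching y values: none (0 points).
  x = 3: rhs = 3, matching y values: 5, 6 (2 points).
  x = 4: rhs = 5, matching y values: 4, 7 (2 points).
  x = 5: rhs = 9, matching y values: 3, 8 (2 points).
  x = 6: rhs = 10, matching y values: none (0 points).
  x = 7: rhs = 3, matching y values: 5, 6 (2 points).
  x = 8: rhs = 5, matching y values: 4, 7 (2 points).
  x = 9: rhs = 0, matching y values: 0 (1 points).
  x = 10: rhs = 5, matching y values: 4, 7 (2 points).
Total affine count: 17.
Full point count |E(F_11)| = 17 + 1 = 18.
Hasse bound: |18 − (11+1)| = |6| = 6 ≤ 2√11 ≈ 6.6332 ✓.


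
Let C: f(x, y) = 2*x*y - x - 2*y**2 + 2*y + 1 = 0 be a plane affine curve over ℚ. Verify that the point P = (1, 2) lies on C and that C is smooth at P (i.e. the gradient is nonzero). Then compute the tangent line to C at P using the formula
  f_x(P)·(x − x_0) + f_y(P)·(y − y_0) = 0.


Tangent line at P: 3*x - 4*y + 5 = 0.

Step 1: f(1, 2) = 0, so P lies on C.
Step 2: partial derivatives
  f_x(x, y) = 2*y - 1, f_y(x, y) = 2*x - 4*y + 2.
  f_x(P) = 3, f_y(P) = -4 (gradient nonzero, so P is smooth).
Step 3: tangent line at P: 3·(x − 1) + -4·(y − 2) = 0.
Expanding: 3*x - 4*y + 5 = 0.


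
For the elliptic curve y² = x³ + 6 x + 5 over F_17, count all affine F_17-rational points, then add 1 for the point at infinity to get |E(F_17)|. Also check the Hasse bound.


Affine points = {(2, 5), (2, 12), (3, 4), (3, 13), (4, 5), (4, 12), (6, 6), (6, 11), (7, 4), (7, 13), (8, 2), (8, 15), (11, 5), (11, 12), (13, 6), (13, 11), (15, 6), (15, 11), (16, 7), (16, 10)}; affine count = 20; |E(F_17)| = 21.

Discriminant check: Δ ∝ 4a³ + 27b² = 4·6³ + 27·5² = 4·216 + 27·25 ≡ 9 (mod 17). Nonzero ⇒ E is nonsingular.
For each x ∈ F_17, compute rhs = x³ + 6·x + 5 mod 17, then count y ∈ F_17 with y² ≡ rhs.
  x = 0: rhs = 5, matching y values: none (0 points).
  x = 1: rhs = 12, matching y values: none (0 points).
  x = 2: rhs = 8, matching y values: 5, 12 (2 points).
  x = 3: rhs = 16, matching y values: 4, 13 (2 points).
  x = 4: rhs = 8, matching y values: 5, 12 (2 points).
  x = 5: rhs = 7, matching y values: none (0 points).
  x = 6: rhs = 2, matching y values: 6, 11 (2 points).
  x = 7: rhs = 16, matching y values: 4, 13 (2 points).
  x = 8: rhs = 4, matching y values: 2, 15 (2 points).
  x = 9: rhs = 6, matching y values: none (0 points).
  x = 10: rhs = 11, matching y values: none (0 points).
  x = 11: rhs = 8, matching y values: 5, 12 (2 points).
  x = 12: rhs = 3, matching y values: none (0 points).
  x = 13: rhs = 2, matching y values: 6, 11 (2 points).
  x = 14: rhs = 11, matching y values: none (0 points).
  x = 15: rhs = 2, matching y values: 6, 11 (2 points).
  x = 16: rhs = 15, matching y values: 7, 10 (2 points).
Total affine count: 20.
Full point count |E(F_17)| = 20 + 1 = 21.
Hasse bound: |21 − (17+1)| = |3| = 3 ≤ 2√17 ≈ 8.2462 ✓.


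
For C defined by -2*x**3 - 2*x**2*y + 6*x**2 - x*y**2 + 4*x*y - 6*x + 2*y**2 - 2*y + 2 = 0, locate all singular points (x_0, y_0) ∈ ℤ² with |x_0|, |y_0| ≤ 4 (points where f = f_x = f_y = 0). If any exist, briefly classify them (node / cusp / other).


Singular points: {(1, 0)}; classification: cusp.

Compute partial derivatives:
  f_x = -6*x**2 - 4*x*y + 12*x - y**2 + 4*y - 6.
  f_y = -2*x**2 - 2*x*y + 4*x + 4*y - 2.
Scan x_0 ∈ {−4, ..., 4}. For each x_0, f_y(x_0, y) is a polynomial in y; find its integer roots y ∈ {−4, ..., 4}, then test f_x and f at those candidates.
  x = -4: f_y(-4, y) = 12*y - 50; no integer root y with |y| ≤ 4.
  x = -3: f_y(-3, y) = 10*y - 32; no integer root y with |y| ≤ 4.
  x = -2: f_y(-2, y) = 8*y - 18; no integer root y with |y| ≤ 4.
  x = -1: f_y(-1, y) = 6*y - 8; no integer root y with |y| ≤ 4.
  x = 0: f_y(0, y) = 4*y - 2; no integer root y with |y| ≤ 4.
  x = 1: f_y(1, y) = 2*y; vanishes at y ∈ {0}. (1, 0): f_x = 0, f = 0 — SINGULAR.
  x = 2: f_y(2, y) = -2; no integer root y with |y| ≤ 4.
  x = 3: f_y(3, y) = -2*y - 8; vanishes at y ∈ {-4}. (3, -4): f_x = -8 ≠ 0.
  x = 4: f_y(4, y) = -4*y - 18; no integer root y with |y| ≤ 4.
Only singular point on the grid: (1, 0).
Classify: substitute x = 1 + u, y = 0 + v and expand: f = -2*u**3 - 2*u**2*v - u*v**2 + v**2.
No constant or linear terms (consistent with a singular point). Quadratic part: v**2. Cubic part: -2*u**3 - 2*u**2*v - u*v**2.
The quadratic part v**2 is a perfect square, so there is a single (double) tangent line v = 0, i.e. y = 0. Restricting the cubic part to that line (v = 0) leaves -2*u**3 ≠ 0, so f is not divisible by v and the branch is v² ≈ 2*u**3 to lowest order — this is a cusp.
Classification: cusp.


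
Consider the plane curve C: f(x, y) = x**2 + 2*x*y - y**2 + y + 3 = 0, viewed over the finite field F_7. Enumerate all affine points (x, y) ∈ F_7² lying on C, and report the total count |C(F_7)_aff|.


Affine F_7-points: {(1, 4), (1, 6), (2, 0), (2, 5), (5, 0), (5, 4)}; count = 6.

For each of the 49 pairs (x, y) ∈ F_7², evaluate f(x, y) mod 7. Record the zeros.
  x = 0: [0↦3, 1↦3, 2↦1, 3↦4, 4↦5, 5↦4, 6↦1]  zeros at y ∈ ∅
  x = 1: [0↦4, 1↦6, 2↦6, 3↦4, 4↦0, 5↦1, 6↦0]  zeros at y ∈ {4, 6}
  x = 2: [0↦0, 1↦4, 2↦6, 3↦6, 4↦4, 5↦0, 6↦1]  zeros at y ∈ {0, 5}
  x = 3: [0↦5, 1↦4, 2↦1, 3↦3, 4↦3, 5↦1, 6↦4]  zeros at y ∈ ∅
  x = 4: [0↦5, 1↦6, 2↦5, 3↦2, 4↦4, 5↦4, 6↦2]  zeros at y ∈ ∅
  x = 5: [0↦0, 1↦3, 2↦4, 3↦3, 4↦0, 5↦2, 6↦2]  zeros at y ∈ {0, 4}
  x = 6: [0↦4, 1↦2, 2↦5, 3↦6, 4↦5, 5↦2, 6↦4]  zeros at y ∈ ∅
Collecting zeros: affine points = {(1, 4), (1, 6), (2, 0), (2, 5), (5, 0), (5, 4)}.
Total count |C(F_7)_aff| = 6.


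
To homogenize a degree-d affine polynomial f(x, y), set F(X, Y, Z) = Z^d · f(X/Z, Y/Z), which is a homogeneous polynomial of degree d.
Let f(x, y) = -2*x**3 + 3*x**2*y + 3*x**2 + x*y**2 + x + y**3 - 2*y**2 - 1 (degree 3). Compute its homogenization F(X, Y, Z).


F(X, Y, Z) = -2*X**3 + 3*X**2*Y + 3*X**2*Z + X*Y**2 + X*Z**2 + Y**3 - 2*Y**2*Z - Z**3

deg(f) = 3.
Substitute x = X/Z, y = Y/Z into f, then multiply by Z^3.
  monomial -2·x^3·y^0 ↦ -2·X^3·Y^0·Z^0.
  monomial 3·x^2·y^1 ↦ 3·X^2·Y^1·Z^0.
  monomial 3·x^2·y^0 ↦ 3·X^2·Y^0·Z^1.
  monomial 1·x^1·y^2 ↦ 1·X^1·Y^2·Z^0.
  monomial 1·x^1·y^0 ↦ 1·X^1·Y^0·Z^2.
  monomial 1·x^0·y^3 ↦ 1·X^0·Y^3·Z^0.
  monomial -2·x^0·y^2 ↦ -2·X^0·Y^2·Z^1.
  monomial -1·x^0·y^0 ↦ -1·X^0·Y^0·Z^3.
Collecting: F(X, Y, Z) = -2*X**3 + 3*X**2*Y + 3*X**2*Z + X*Y**2 + X*Z**2 + Y**3 - 2*Y**2*Z - Z**3.


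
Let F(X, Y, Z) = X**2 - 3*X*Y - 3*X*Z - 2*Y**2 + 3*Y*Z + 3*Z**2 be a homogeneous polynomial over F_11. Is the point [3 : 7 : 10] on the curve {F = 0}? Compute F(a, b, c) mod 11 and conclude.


F(3,7,10) ≡ 4 (mod 11); P is NOT on the curve.

Evaluate F(3, 7, 10) term-by-term (mod 11).
  X**2 ↦ 1·9·1·1 = 9
  -3*X*Y ↦ -3·3·7·1 = -63
  -3*X*Z ↦ -3·3·1·10 = -90
  -2*Y**2 ↦ -2·1·49·1 = -98
  3*Y*Z ↦ 3·1·7·10 = 210
  3*Z**2 ↦ 3·1·1·100 = 300
Sum: F(3, 7, 10) = (9) + (-63) + (-90) + (-98) + (210) + (300) = 268.
Reducing mod 11: 268 ≡ 4 (mod 11).
Since F(a, b, c) ≡ 4 ≠ 0 (mod 11), P does NOT lie on the curve.


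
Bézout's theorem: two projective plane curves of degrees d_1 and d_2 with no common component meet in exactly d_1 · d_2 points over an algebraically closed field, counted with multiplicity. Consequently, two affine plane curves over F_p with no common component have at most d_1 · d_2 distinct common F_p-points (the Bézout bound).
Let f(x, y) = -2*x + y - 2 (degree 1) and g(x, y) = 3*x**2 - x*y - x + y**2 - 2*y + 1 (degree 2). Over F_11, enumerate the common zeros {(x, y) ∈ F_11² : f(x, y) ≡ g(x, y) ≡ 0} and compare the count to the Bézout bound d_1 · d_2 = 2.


Common zeros: {(6, 3), (7, 5)}; count = 2; Bézout bound = 2.

deg(f) = 1, deg(g) = 2, so Bézout bound = 2.
Scan x ∈ F_11. For each x, list the y ∈ F_11 with f(x, y) ≡ 0 and those with g(x, y) ≡ 0 (mod 11); the common zeros in that column are the intersection.
  x = 0: f ≡ 0 at y ∈ {2}; g ≡ 0 at y ∈ {1}; common: ∅.
  x = 1: f ≡ 0 at y ∈ {4}; g ≡ 0 at y ∈ ∅; common: ∅.
  x = 2: f ≡ 0 at y ∈ {6}; g ≡ 0 at y ∈ {0, 4}; common: ∅.
  x = 3: f ≡ 0 at y ∈ {8}; g ≡ 0 at y ∈ ∅; common: ∅.
  x = 4: f ≡ 0 at y ∈ {10}; g ≡ 0 at y ∈ ∅; common: ∅.
  x = 5: f ≡ 0 at y ∈ {1}; g ≡ 0 at y ∈ ∅; common: ∅.
  x = 6: f ≡ 0 at y ∈ {3}; g ≡ 0 at y ∈ {3, 5}; common: {3}.
  x = 7: f ≡ 0 at y ∈ {5}; g ≡ 0 at y ∈ {4, 5}; common: {5}.
  x = 8: f ≡ 0 at y ∈ {7}; g ≡ 0 at y ∈ {1, 9}; common: ∅.
  x = 9: f ≡ 0 at y ∈ {9}; g ≡ 0 at y ∈ ∅; common: ∅.
  x = 10: f ≡ 0 at y ∈ {0}; g ≡ 0 at y ∈ {3, 9}; common: ∅.
Collecting: common zeros = {(6, 3), (7, 5)}, so the count is 2.
Comparison with the Bézout bound: 2 ≤ 2 = deg(f)·deg(g), as expected for curves with no common component (the bound is attained).


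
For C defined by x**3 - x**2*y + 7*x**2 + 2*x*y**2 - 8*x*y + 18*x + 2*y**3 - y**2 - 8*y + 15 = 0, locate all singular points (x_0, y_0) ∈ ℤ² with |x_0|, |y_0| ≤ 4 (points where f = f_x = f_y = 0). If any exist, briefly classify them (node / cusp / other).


Singular points: {(-2, 1)}; classification: cusp.

Compute partial derivatives:
  f_x = 3*x**2 - 2*x*y + 14*x + 2*y**2 - 8*y + 18.
  f_y = -x**2 + 4*x*y - 8*x + 6*y**2 - 2*y - 8.
Scan x_0 ∈ {−4, ..., 4}. For each x_0, f_y(x_0, y) is a polynomial in y; find its integer roots y ∈ {−4, ..., 4}, then test f_x and f at those candidates.
  x = -4: f_y(-4, y) = 6*y**2 - 18*y + 8; no integer root y with |y| ≤ 4.
  x = -3: f_y(-3, y) = 6*y**2 - 14*y + 7; no integer root y with |y| ≤ 4.
  x = -2: f_y(-2, y) = 6*y**2 - 10*y + 4; vanishes at y ∈ {1}. (-2, 1): f_x = 0, f = 0 — SINGULAR.
  x = -1: f_y(-1, y) = 6*y**2 - 6*y - 1; no integer root y with |y| ≤ 4.
  x = 0: f_y(0, y) = 6*y**2 - 2*y - 8; vanishes at y ∈ {-1}. (0, -1): f_x = 28 ≠ 0.
  x = 1: f_y(1, y) = 6*y**2 + 2*y - 17; no integer root y with |y| ≤ 4.
  x = 2: f_y(2, y) = 6*y**2 + 6*y - 28; no integer root y with |y| ≤ 4.
  x = 3: f_y(3, y) = 6*y**2 + 10*y - 41; no integer root y with |y| ≤ 4.
  x = 4: f_y(4, y) = 6*y**2 + 14*y - 56; no integer root y with |y| ≤ 4.
Only singular point on the grid: (-2, 1).
Classify: substitute x = -2 + u, y = 1 + v and expand: f = u**3 - u**2*v + 2*u*v**2 + 2*v**3 + v**2.
No constant or linear terms (consistent with a singular point). Quadratic part: v**2. Cubic part: u**3 - u**2*v + 2*u*v**2 + 2*v**3.
The quadratic part v**2 is a perfect square, so there is a single (double) tangent line v = 0, i.e. y = 1. Restricting the cubic part to that line (v = 0) leaves u**3 ≠ 0, so f is not divisible by v and the branch is v² ≈ -u**3 to lowest order — this is a cusp.
Classification: cusp.


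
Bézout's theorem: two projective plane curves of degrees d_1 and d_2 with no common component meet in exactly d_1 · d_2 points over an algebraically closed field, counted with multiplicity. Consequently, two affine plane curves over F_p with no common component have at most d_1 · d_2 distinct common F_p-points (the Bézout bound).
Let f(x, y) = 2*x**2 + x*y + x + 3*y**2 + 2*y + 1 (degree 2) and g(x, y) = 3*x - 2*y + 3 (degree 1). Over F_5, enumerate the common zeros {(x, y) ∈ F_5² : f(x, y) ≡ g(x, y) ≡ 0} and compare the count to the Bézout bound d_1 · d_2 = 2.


Common zeros: {(1, 3), (3, 1)}; count = 2; Bézout bound = 2.

deg(f) = 2, deg(g) = 1, so Bézout bound = 2.
Scan x ∈ F_5. For each x, list the y ∈ F_5 with f(x, y) ≡ 0 and those with g(x, y) ≡ 0 (mod 5); the common zeros in that column are the intersection.
  x = 0: f ≡ 0 at y ∈ ∅; g ≡ 0 at y ∈ {4}; common: ∅.
  x = 1: f ≡ 0 at y ∈ {1, 3}; g ≡ 0 at y ∈ {3}; common: {3}.
  x = 2: f ≡ 0 at y ∈ {3, 4}; g ≡ 0 at y ∈ {2}; common: ∅.
  x = 3: f ≡ 0 at y ∈ {1, 4}; g ≡ 0 at y ∈ {1}; common: {1}.
  x = 4: f ≡ 0 at y ∈ ∅; g ≡ 0 at y ∈ {0}; common: ∅.
Collecting: common zeros = {(1, 3), (3, 1)}, so the count is 2.
Comparison with the Bézout bound: 2 ≤ 2 = deg(f)·deg(g), as expected for curves with no common component (the bound is attained).


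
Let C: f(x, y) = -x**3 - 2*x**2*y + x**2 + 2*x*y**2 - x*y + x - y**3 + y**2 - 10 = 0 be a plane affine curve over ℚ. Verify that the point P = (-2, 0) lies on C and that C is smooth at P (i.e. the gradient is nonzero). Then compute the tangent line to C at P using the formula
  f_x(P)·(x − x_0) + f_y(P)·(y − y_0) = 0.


Tangent line at P: -15*x - 6*y - 30 = 0.

Step 1: f(-2, 0) = 0, so P lies on C.
Step 2: partial derivatives
  f_x(x, y) = -3*x**2 - 4*x*y + 2*x + 2*y**2 - y + 1, f_y(x, y) = -2*x**2 + 4*x*y - x - 3*y**2 + 2*y.
  f_x(P) = -15, f_y(P) = -6 (gradient nonzero, so P is smooth).
Step 3: tangent line at P: -15·(x − -2) + -6·(y − 0) = 0.
Expanding: -15*x - 6*y - 30 = 0.


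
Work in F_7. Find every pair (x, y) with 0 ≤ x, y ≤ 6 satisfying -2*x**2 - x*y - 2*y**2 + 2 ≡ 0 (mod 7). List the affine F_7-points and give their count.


Affine F_7-points: {(0, 1), (0, 6), (1, 0), (1, 3), (3, 1), (4, 6), (6, 0), (6, 4)}; count = 8.

For each of the 49 pairs (x, y) ∈ F_7², evaluate f(x, y) mod 7. Record the zeros.
  x = 0: [0↦2, 1↦0, 2↦1, 3↦5, 4↦5, 5↦1, 6↦0]  zeros at y ∈ {1, 6}
  x = 1: [0↦0, 1↦4, 2↦4, 3↦0, 4↦6, 5↦1, 6↦6]  zeros at y ∈ {0, 3}
  x = 2: [0↦1, 1↦4, 2↦3, 3↦5, 4↦3, 5↦4, 6↦1]  zeros at y ∈ ∅
  x = 3: [0↦5, 1↦0, 2↦5, 3↦6, 4↦3, 5↦3, 6↦6]  zeros at y ∈ {1}
  x = 4: [0↦5, 1↦6, 2↦3, 3↦3, 4↦6, 5↦5, 6↦0]  zeros at y ∈ {6}
  x = 5: [0↦1, 1↦1, 2↦4, 3↦3, 4↦5, 5↦3, 6↦4]  zeros at y ∈ ∅
  x = 6: [0↦0, 1↦6, 2↦1, 3↦6, 4↦0, 5↦4, 6↦4]  zeros at y ∈ {0, 4}
Collecting zeros: affine points = {(0, 1), (0, 6), (1, 0), (1, 3), (3, 1), (4, 6), (6, 0), (6, 4)}.
Total count |C(F_7)_aff| = 8.


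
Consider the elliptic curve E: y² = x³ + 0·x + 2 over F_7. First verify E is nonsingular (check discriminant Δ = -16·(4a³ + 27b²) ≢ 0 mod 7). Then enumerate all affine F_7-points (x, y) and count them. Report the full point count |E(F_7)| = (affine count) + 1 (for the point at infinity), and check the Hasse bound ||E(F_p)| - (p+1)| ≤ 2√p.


Affine points = {(0, 3), (0, 4), (3, 1), (3, 6), (5, 1), (5, 6), (6, 1), (6, 6)}; affine count = 8; |E(F_7)| = 9.

Discriminant check: Δ ∝ 4a³ + 27b² = 4·0³ + 27·2² = 4·0 + 27·4 ≡ 3 (mod 7). Nonzero ⇒ E is nonsingular.
For each x ∈ F_7, compute rhs = x³ + 0·x + 2 mod 7, then count y ∈ F_7 with y² ≡ rhs.
  x = 0: rhs = 2, matching y values: 3, 4 (2 points).
  x = 1: rhs = 3, matching y values: none (0 points).
  x = 2: rhs = 3, matching y values: none (0 points).
  x = 3: rhs = 1, matching y values: 1, 6 (2 points).
  x = 4: rhs = 3, matching y values: none (0 points).
  x = 5: rhs = 1, matching y values: 1, 6 (2 points).
  x = 6: rhs = 1, matching y values: 1, 6 (2 points).
Total affine count: 8.
Full point count |E(F_7)| = 8 + 1 = 9.
Hasse bound: |9 − (7+1)| = |1| = 1 ≤ 2√7 ≈ 5.2915 ✓.


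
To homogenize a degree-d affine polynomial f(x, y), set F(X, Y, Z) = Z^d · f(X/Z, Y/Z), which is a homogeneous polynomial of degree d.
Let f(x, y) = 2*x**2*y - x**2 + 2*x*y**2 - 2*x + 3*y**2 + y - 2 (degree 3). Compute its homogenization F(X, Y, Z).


F(X, Y, Z) = 2*X**2*Y - X**2*Z + 2*X*Y**2 - 2*X*Z**2 + 3*Y**2*Z + Y*Z**2 - 2*Z**3

deg(f) = 3.
Substitute x = X/Z, y = Y/Z into f, then multiply by Z^3.
  monomial 2·x^2·y^1 ↦ 2·X^2·Y^1·Z^0.
  monomial -1·x^2·y^0 ↦ -1·X^2·Y^0·Z^1.
  monomial 2·x^1·y^2 ↦ 2·X^1·Y^2·Z^0.
  monomial -2·x^1·y^0 ↦ -2·X^1·Y^0·Z^2.
  monomial 3·x^0·y^2 ↦ 3·X^0·Y^2·Z^1.
  monomial 1·x^0·y^1 ↦ 1·X^0·Y^1·Z^2.
  monomial -2·x^0·y^0 ↦ -2·X^0·Y^0·Z^3.
Collecting: F(X, Y, Z) = 2*X**2*Y - X**2*Z + 2*X*Y**2 - 2*X*Z**2 + 3*Y**2*Z + Y*Z**2 - 2*Z**3.


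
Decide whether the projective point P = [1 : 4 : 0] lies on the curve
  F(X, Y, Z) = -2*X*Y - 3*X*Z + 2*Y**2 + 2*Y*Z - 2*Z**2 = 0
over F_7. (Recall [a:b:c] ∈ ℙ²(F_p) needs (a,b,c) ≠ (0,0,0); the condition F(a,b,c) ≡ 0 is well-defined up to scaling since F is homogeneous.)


F(1,4,0) ≡ 3 (mod 7); P is NOT on the curve.

Evaluate F(1, 4, 0) term-by-term (mod 7).
  -2*X*Y ↦ -2·1·4·1 = -8
  -3*X*Z ↦ -3·1·1·0 = 0
  2*Y**2 ↦ 2·1·16·1 = 32
  2*Y*Z ↦ 2·1·4·0 = 0
  -2*Z**2 ↦ -2·1·1·0 = 0
Sum: F(1, 4, 0) = (-8) + (0) + (32) + (0) + (0) = 24.
Reducing mod 7: 24 ≡ 3 (mod 7).
Since F(a, b, c) ≡ 3 ≠ 0 (mod 7), P does NOT lie on the curve.


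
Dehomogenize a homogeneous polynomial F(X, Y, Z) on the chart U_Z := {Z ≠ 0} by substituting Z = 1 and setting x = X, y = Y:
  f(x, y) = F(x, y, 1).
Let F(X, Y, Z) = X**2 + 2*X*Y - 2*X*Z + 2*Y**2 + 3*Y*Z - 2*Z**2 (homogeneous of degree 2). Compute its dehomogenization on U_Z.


f(x, y) = x**2 + 2*x*y - 2*x + 2*y**2 + 3*y - 2

On U_Z we set Z = 1. Each monomial c·X^i·Y^j·Z^k in F becomes c·x^i·y^j·1^k = c·x^i·y^j.
Substituting Z = 1: F(X, Y, 1) = x**2 + 2*x*y - 2*x + 2*y**2 + 3*y - 2.
Note: deg(f) ≤ deg(F) = 2; strict inequality happens when F is divisible by Z (lost terms).


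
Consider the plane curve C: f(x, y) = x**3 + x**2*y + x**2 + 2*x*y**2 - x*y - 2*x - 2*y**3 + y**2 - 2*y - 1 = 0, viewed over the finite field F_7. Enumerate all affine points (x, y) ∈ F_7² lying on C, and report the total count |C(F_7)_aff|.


Affine F_7-points: {(2, 0), (2, 6), (3, 2), (5, 2), (5, 3), (5, 4)}; count = 6.

For each of the 49 pairs (x, y) ∈ F_7², evaluate f(x, y) mod 7. Record the zeros.
  x = 0: [0↦6, 1↦3, 2↦4, 3↦4, 4↦5, 5↦2, 6↦4]  zeros at y ∈ ∅
  x = 1: [0↦6, 1↦5, 2↦5, 3↦1, 4↦2, 5↦3, 6↦6]  zeros at y ∈ ∅
  x = 2: [0↦0, 1↦3, 2↦4, 3↦5, 4↦1, 5↦1, 6↦0]  zeros at y ∈ {0, 6}
  x = 3: [0↦1, 1↦3, 2↦0, 3↦1, 4↦1, 5↦2, 6↦6]  zeros at y ∈ {2}
  x = 4: [0↦1, 1↦4, 2↦6, 3↦2, 4↦1, 5↦5, 6↦2]  zeros at y ∈ ∅
  x = 5: [0↦6, 1↦5, 2↦0, 3↦0, 4↦0, 5↦2, 6↦1]  zeros at y ∈ {2, 3, 4}
  x = 6: [0↦1, 1↦5, 2↦2, 3↦1, 4↦4, 5↦6, 6↦2]  zeros at y ∈ ∅
Collecting zeros: affine points = {(2, 0), (2, 6), (3, 2), (5, 2), (5, 3), (5, 4)}.
Total count |C(F_7)_aff| = 6.


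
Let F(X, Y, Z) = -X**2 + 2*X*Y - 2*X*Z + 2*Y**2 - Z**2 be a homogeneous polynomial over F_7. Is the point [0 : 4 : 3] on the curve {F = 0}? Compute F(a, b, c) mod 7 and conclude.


F(0,4,3) ≡ 2 (mod 7); P is NOT on the curve.

Evaluate F(0, 4, 3) term-by-term (mod 7).
  -X**2 ↦ -1·0·1·1 = 0
  2*X*Y ↦ 2·0·4·1 = 0
  -2*X*Z ↦ -2·0·1·3 = 0
  2*Y**2 ↦ 2·1·16·1 = 32
  -Z**2 ↦ -1·1·1·9 = -9
Sum: F(0, 4, 3) = (0) + (0) + (0) + (32) + (-9) = 23.
Reducing mod 7: 23 ≡ 2 (mod 7).
Since F(a, b, c) ≡ 2 ≠ 0 (mod 7), P does NOT lie on the curve.


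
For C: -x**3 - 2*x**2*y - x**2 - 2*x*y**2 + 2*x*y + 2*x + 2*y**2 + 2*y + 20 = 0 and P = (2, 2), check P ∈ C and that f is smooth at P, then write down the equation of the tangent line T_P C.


Tangent line at P: -34*x - 10*y + 88 = 0.

Step 1: f(2, 2) = 0, so P lies on C.
Step 2: partial derivatives
  f_x(x, y) = -3*x**2 - 4*x*y - 2*x - 2*y**2 + 2*y + 2, f_y(x, y) = -2*x**2 - 4*x*y + 2*x + 4*y + 2.
  f_x(P) = -34, f_y(P) = -10 (gradient nonzero, so P is smooth).
Step 3: tangent line at P: -34·(x − 2) + -10·(y − 2) = 0.
Expanding: -34*x - 10*y + 88 = 0.


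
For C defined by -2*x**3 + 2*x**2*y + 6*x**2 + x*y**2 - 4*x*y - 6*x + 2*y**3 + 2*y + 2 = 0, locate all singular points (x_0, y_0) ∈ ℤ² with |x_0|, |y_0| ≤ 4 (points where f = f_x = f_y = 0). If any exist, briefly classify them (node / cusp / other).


Singular points: {(1, 0)}; classification: cusp.

Compute partial derivatives:
  f_x = -6*x**2 + 4*x*y + 12*x + y**2 - 4*y - 6.
  f_y = 2*x**2 + 2*x*y - 4*x + 6*y**2 + 2.
Scan x_0 ∈ {−4, ..., 4}. For each x_0, f_y(x_0, y) is a polynomial in y; find its integer roots y ∈ {−4, ..., 4}, then test f_x and f at those candidates.
  x = -4: f_y(-4, y) = 6*y**2 - 8*y + 50; no integer root y with |y| ≤ 4.
  x = -3: f_y(-3, y) = 6*y**2 - 6*y + 32; no integer root y with |y| ≤ 4.
  x = -2: f_y(-2, y) = 6*y**2 - 4*y + 18; no integer root y with |y| ≤ 4.
  x = -1: f_y(-1, y) = 6*y**2 - 2*y + 8; no integer root y with |y| ≤ 4.
  x = 0: f_y(0, y) = 6*y**2 + 2; no integer root y with |y| ≤ 4.
  x = 1: f_y(1, y) = 6*y**2 + 2*y; vanishes at y ∈ {0}. (1, 0): f_x = 0, f = 0 — SINGULAR.
  x = 2: f_y(2, y) = 6*y**2 + 4*y + 2; no integer root y with |y| ≤ 4.
  x = 3: f_y(3, y) = 6*y**2 + 6*y + 8; no integer root y with |y| ≤ 4.
  x = 4: f_y(4, y) = 6*y**2 + 8*y + 18; no integer root y with |y| ≤ 4.
Only singular point on the grid: (1, 0).
Classify: substitute x = 1 + u, y = 0 + v and expand: f = -2*u**3 + 2*u**2*v + u*v**2 + 2*v**3 + v**2.
No constant or linear terms (consistent with a singular point). Quadratic part: v**2. Cubic part: -2*u**3 + 2*u**2*v + u*v**2 + 2*v**3.
The quadratic part v**2 is a perfect square, so there is a single (double) tangent line v = 0, i.e. y = 0. Restricting the cubic part to that line (v = 0) leaves -2*u**3 ≠ 0, so f is not divisible by v and the branch is v² ≈ 2*u**3 to lowest order — this is a cusp.
Classification: cusp.


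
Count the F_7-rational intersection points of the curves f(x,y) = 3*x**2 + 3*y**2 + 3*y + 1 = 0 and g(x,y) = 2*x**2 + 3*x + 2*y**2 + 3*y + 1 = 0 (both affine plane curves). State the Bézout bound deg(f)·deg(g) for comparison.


Common zeros: {(2, 3), (3, 0)}; count = 2; Bézout bound = 4.

deg(f) = 2, deg(g) = 2, so Bézout bound = 4.
Scan x ∈ F_7. For each x, list the y ∈ F_7 with f(x, y) ≡ 0 and those with g(x, y) ≡ 0 (mod 7); the common zeros in that column are the intersection.
  x = 0: f ≡ 0 at y ∈ {1, 5}; g ≡ 0 at y ∈ {3, 6}; common: ∅.
  x = 1: f ≡ 0 at y ∈ ∅; g ≡ 0 at y ∈ ∅; common: ∅.
  x = 2: f ≡ 0 at y ∈ {3}; g ≡ 0 at y ∈ {3, 6}; common: {3}.
  x = 3: f ≡ 0 at y ∈ {0, 6}; g ≡ 0 at y ∈ {0, 2}; common: {0}.
  x = 4: f ≡ 0 at y ∈ {0, 6}; g ≡ 0 at y ∈ ∅; common: ∅.
  x = 5: f ≡ 0 at y ∈ {3}; g ≡ 0 at y ∈ ∅; common: ∅.
  x = 6: f ≡ 0 at y ∈ ∅; g ≡ 0 at y ∈ {0, 2}; common: ∅.
Collecting: common zeros = {(2, 3), (3, 0)}, so the count is 2.
Comparison with the Bézout bound: 2 ≤ 4 = deg(f)·deg(g), as expected for curves with no common component (the affine F_7-count falls short of the bound because intersections may lie at infinity, over extension fields, or carry multiplicity).


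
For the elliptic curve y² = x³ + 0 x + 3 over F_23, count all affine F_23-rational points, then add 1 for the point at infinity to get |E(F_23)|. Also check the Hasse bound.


Affine points = {(0, 7), (0, 16), (1, 2), (1, 21), (5, 6), (5, 17), (6, 9), (6, 14), (7, 1), (7, 22), (8, 3), (8, 20), (11, 0), (12, 11), (12, 12), (18, 4), (18, 19), (19, 10), (19, 13), (21, 8), (21, 15), (22, 5), (22, 18)}; affine count = 23; |E(F_23)| = 24.

Discriminant check: Δ ∝ 4a³ + 27b² = 4·0³ + 27·3² = 4·0 + 27·9 ≡ 13 (mod 23). Nonzero ⇒ E is nonsingular.
For each x ∈ F_23, compute rhs = x³ + 0·x + 3 mod 23, then count y ∈ F_23 with y² ≡ rhs.
  x = 0: rhs = 3, matching y values: 7, 16 (2 points).
  x = 1: rhs = 4, matching y values: 2, 21 (2 points).
  x = 2: rhs = 11, matching y values: none (0 points).
  x = 3: rhs = 7, matching y values: none (0 points).
  x = 4: rhs = 21, matching y values: none (0 points).
  x = 5: rhs = 13, matching y values: 6, 17 (2 points).
  x = 6: rhs = 12, matching y values: 9, 14 (2 points).
  x = 7: rhs = 1, matching y values: 1, 22 (2 points).
  x = 8: rhs = 9, matching y values: 3, 20 (2 points).
  x = 9: rhs = 19, matching y values: none (0 points).
  x = 10: rhs = 14, matching y values: none (0 points).
  x = 11: rhs = 0, matching y values: 0 (1 points).
  x = 12: rhs = 6, matching y values: 11, 12 (2 points).
  x = 13: rhs = 15, matching y values: none (0 points).
  x = 14: rhs = 10, matching y values: none (0 points).
  x = 15: rhs = 20, matching y values: none (0 points).
  x = 16: rhs = 5, matching y values: none (0 points).
  x = 17: rhs = 17, matching y values: none (0 points).
  x = 18: rhs = 16, matching y values: 4, 19 (2 points).
  x = 19: rhs = 8, matching y values: 10, 13 (2 points).
  x = 20: rhs = 22, matching y values: none (0 points).
  x = 21: rhs = 18, matching y values: 8, 15 (2 points).
  x = 22: rhs = 2, matching y values: 5, 18 (2 points).
Total affine count: 23.
Full point count |E(F_23)| = 23 + 1 = 24.
Hasse bound: |24 − (23+1)| = |0| = 0 ≤ 2√23 ≈ 9.5917 ✓.


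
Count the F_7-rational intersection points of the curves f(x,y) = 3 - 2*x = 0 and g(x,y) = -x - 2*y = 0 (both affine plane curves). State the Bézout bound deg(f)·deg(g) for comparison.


Common zeros: {(5, 1)}; count = 1; Bézout bound = 1.

deg(f) = 1, deg(g) = 1, so Bézout bound = 1.
Scan x ∈ F_7. For each x, list the y ∈ F_7 with f(x, y) ≡ 0 and those with g(x, y) ≡ 0 (mod 7); the common zeros in that column are the intersection.
  x = 0: f ≡ 0 at y ∈ ∅; g ≡ 0 at y ∈ {0}; common: ∅.
  x = 1: f ≡ 0 at y ∈ ∅; g ≡ 0 at y ∈ {3}; common: ∅.
  x = 2: f ≡ 0 at y ∈ ∅; g ≡ 0 at y ∈ {6}; common: ∅.
  x = 3: f ≡ 0 at y ∈ ∅; g ≡ 0 at y ∈ {2}; common: ∅.
  x = 4: f ≡ 0 at y ∈ ∅; g ≡ 0 at y ∈ {5}; common: ∅.
  x = 5: f ≡ 0 at y ∈ {0, 1, 2, 3, 4, 5, 6}; g ≡ 0 at y ∈ {1}; common: {1}.
  x = 6: f ≡ 0 at y ∈ ∅; g ≡ 0 at y ∈ {4}; common: ∅.
Collecting: common zeros = {(5, 1)}, so the count is 1.
Comparison with the Bézout bound: 1 ≤ 1 = deg(f)·deg(g), as expected for curves with no common component (the bound is attained).
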